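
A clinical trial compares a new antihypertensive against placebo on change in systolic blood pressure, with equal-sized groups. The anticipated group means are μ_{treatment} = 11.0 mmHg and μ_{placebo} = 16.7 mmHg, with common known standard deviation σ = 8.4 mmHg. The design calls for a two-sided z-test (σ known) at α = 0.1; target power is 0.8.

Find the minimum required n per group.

Standardized effect: d = |μ_{treatment} − μ_{placebo}| / σ = |11.0 − 16.7| / 8.4 = 0.6786
Set Φ(δ − 1.645) = 0.8; then δ − 1.645 = Φ⁻¹(0.8) = 0.842, giving δ = 2.486.
(For δ > 0 the lower-tail rejection region contributes negligibly to power, so the one-term inversion is standard.)
δ = d·√(n/2) ⇒ n = 2(δ/d)² = 2 × (2.486 / 0.6786)² = 26.85.
Round up to the next whole unit.

n = 27 per group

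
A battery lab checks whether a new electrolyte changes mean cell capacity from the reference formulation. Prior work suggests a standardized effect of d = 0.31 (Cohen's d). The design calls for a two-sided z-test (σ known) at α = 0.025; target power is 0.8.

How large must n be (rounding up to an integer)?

n = 99

For power 0.8 need Φ(δ − z_{0.0125}) = 0.8, so δ = z_{0.0125} + z_{0.20} = 2.241 + 0.842 = 3.083.
(The Φ(−δ − z_{α/2}) term is vanishingly small for δ > 0 and is dropped in the standard sample-size formula.)
δ = d·√n ⇒ n = (δ/d)² = (3.083 / 0.31)² = 98.91.
Round up to the next whole unit.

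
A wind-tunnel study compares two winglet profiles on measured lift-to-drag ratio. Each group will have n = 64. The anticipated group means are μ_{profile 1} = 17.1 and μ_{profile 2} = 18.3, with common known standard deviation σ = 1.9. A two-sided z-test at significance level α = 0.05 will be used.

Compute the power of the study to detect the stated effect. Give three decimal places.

Standardized effect: d = |μ_{profile 1} − μ_{profile 2}| / σ = |17.1 − 18.3| / 1.9 = 0.6316
Noncentrality parameter: δ = d·√(n/2) = 0.6316 × √(64/2) = 3.5728
Critical value for a two-sided test at α = 0.05: z_{α/2} = 1.960.
Power = Φ(δ − 1.960) + Φ(−δ − 1.960) = Φ(1.613) + Φ(-5.533) = 0.9466 + 0.0000 = 0.9466.

Power ≈ 0.947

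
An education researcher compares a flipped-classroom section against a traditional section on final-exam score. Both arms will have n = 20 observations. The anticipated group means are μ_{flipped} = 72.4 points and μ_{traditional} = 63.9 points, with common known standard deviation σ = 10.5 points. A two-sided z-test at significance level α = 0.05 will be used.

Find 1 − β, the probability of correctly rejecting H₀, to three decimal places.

Standardized effect: d = |μ_{flipped} − μ_{traditional}| / σ = |72.4 − 63.9| / 10.5 = 0.8095
Noncentrality parameter: δ = d·√(n/2) = 0.8095 × √(20/2) = 2.5599
Two-sided α = 0.05 → critical value z_{0.025} = 1.960.
Power = Φ(δ − 1.960) + Φ(−δ − 1.960) = Φ(0.600) + Φ(-4.520) = 0.7257 + 0.0000 = 0.7257.

Power ≈ 0.726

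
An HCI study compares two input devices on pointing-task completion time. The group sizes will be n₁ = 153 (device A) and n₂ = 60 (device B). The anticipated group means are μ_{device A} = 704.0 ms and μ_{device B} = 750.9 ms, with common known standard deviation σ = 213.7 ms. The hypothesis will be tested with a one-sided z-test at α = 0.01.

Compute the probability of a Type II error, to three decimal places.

β ≈ 0.812

Standardized effect: d = |μ_{device A} − μ_{device B}| / σ = |704.0 − 750.9| / 213.7 = 0.2195
Noncentrality parameter: δ = d / √(1/n₁ + 1/n₂) = 0.2195 / √(1/153 + 1/60) = 1.4408
One-sided α = 0.01 → critical value z_{0.01} = 2.326.
Power = P(Z > 2.326 − δ) = Φ(-0.886) = 0.1879.
Type II error: β = 1 − power = 1 − 0.1879 = 0.8121.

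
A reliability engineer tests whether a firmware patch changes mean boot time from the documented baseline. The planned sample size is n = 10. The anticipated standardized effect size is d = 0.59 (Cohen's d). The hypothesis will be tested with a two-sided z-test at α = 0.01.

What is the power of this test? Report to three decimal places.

Power ≈ 0.239

Noncentrality parameter: δ = d·√n = 0.59 × √10 = 1.8657
Two-sided α = 0.01 → critical value z_{0.005} = 2.576.
Power = Φ(δ − 2.576) + Φ(−δ − 2.576) = Φ(-0.710) + Φ(-4.442) = 0.2388 + 0.0000 = 0.2388.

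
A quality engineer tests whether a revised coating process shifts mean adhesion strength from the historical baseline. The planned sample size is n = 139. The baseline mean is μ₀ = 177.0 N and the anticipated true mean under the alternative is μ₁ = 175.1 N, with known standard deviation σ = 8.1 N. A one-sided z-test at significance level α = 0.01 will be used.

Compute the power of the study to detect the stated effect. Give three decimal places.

Standardized effect: d = |μ₁ − μ₀| / σ = |175.1 − 177.0| / 8.1 = 0.2346
Noncentrality parameter: δ = d·√n = 0.2346 × √139 = 2.7655
One-sided α = 0.01 → critical value z_{0.01} = 2.326.
Power = P(Z > 2.326 − δ) = Φ(0.439) = 0.6697.

Power ≈ 0.670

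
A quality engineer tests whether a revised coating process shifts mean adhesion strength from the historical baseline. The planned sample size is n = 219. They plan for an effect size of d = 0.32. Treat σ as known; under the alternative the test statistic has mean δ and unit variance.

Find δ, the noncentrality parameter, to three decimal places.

δ ≈ 4.736

The noncentrality parameter scales effect size by the design's sample-size factor: δ = d·√n = 0.32 × √219 = 4.7356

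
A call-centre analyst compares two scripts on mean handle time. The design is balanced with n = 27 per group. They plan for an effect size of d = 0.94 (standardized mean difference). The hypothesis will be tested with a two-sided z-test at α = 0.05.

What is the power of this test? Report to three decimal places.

Noncentrality parameter: δ = d·√(n/2) = 0.94 × √(27/2) = 3.4538
Two-sided α = 0.05 → critical value z_{0.025} = 1.960.
Power = Φ(δ − 1.960) + Φ(−δ − 1.960) = Φ(1.494) + Φ(-5.414) = 0.9324 + 0.0000 = 0.9324.

Power ≈ 0.932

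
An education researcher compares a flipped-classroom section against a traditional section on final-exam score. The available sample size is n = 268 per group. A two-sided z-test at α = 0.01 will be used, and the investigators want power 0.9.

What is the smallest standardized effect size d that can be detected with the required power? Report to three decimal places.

d ≈ 0.333

Need Φ(δ − 2.576) = 0.9, so δ = 2.576 + 1.282 = 3.857.
(The second rejection-region term Φ(−δ − z_{α/2}) is negligible and dropped.)
δ = d·√(n/2) ⇒ d = δ/√(n/2) = 3.857/√(268/2) = 0.3332.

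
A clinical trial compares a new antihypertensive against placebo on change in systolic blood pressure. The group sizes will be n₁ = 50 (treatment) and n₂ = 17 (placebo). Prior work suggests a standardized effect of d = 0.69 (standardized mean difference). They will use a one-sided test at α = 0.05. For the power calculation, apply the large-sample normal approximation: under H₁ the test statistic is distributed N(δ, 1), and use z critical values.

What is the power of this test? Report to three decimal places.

Power ≈ 0.792

Noncentrality parameter: δ = d / √(1/n₁ + 1/n₂) = 0.69 / √(1/50 + 1/17) = 2.4577
One-sided α = 0.05 → critical value z_{0.05} = 1.645.
Power = P(Z > 1.645 − δ) = Φ(0.813) = 0.7918.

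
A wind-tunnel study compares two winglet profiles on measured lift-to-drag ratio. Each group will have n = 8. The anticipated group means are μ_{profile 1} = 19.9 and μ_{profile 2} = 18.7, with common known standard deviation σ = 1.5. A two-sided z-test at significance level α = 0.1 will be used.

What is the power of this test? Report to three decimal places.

Standardized effect: d = |μ_{profile 1} − μ_{profile 2}| / σ = |19.9 − 18.7| / 1.5 = 0.8000
Noncentrality parameter: δ = d·√(n/2) = 0.8000 × √(8/2) = 1.6000
Two-sided α = 0.1 → critical value z_{0.05} = 1.645.
Power = Φ(δ − 1.645) + Φ(−δ − 1.645) = Φ(-0.045) + Φ(-3.245) = 0.4821 + 0.0006 = 0.4827.

Power ≈ 0.483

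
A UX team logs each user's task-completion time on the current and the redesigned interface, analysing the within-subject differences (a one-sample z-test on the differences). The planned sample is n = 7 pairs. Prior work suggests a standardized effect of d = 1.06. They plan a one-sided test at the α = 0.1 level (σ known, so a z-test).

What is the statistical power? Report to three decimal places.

Noncentrality parameter: δ = d·√n = 1.06 × √7 = 2.8045
Critical value for a one-sided test at α = 0.1: z_α = 1.282.
Power = Φ(δ − 1.282) = Φ(1.523) = 0.9361.

Power ≈ 0.936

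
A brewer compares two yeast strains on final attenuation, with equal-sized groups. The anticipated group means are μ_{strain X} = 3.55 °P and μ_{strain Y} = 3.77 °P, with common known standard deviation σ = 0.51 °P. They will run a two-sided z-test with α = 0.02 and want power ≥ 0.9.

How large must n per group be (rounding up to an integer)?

n = 140 per group

Standardized effect: d = |μ_{strain X} − μ_{strain Y}| / σ = |3.55 − 3.77| / 0.51 = 0.4314
Set Φ(δ − 2.326) = 0.9; then δ − 2.326 = Φ⁻¹(0.9) = 1.282, giving δ = 3.608.
(Ignoring the negligible lower-tail rejection probability gives the usual closed-form inversion.)
δ = d·√(n/2) ⇒ n = 2(δ/d)² = 2 × (3.608 / 0.4314)² = 139.91.
Rounding up, n = 140 per group.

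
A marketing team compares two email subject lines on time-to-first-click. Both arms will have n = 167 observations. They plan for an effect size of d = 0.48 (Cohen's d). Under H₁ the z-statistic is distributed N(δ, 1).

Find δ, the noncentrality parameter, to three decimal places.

δ = d·√(n/2) = 0.48 × √(167/2) = 4.3862

δ ≈ 4.386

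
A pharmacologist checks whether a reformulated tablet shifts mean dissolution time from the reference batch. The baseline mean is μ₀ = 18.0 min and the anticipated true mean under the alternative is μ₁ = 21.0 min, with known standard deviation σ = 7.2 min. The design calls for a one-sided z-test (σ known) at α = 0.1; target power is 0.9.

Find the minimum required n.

n = 38

Standardized effect: d = |μ₁ − μ₀| / σ = |21.0 − 18.0| / 7.2 = 0.4167
Set Φ(δ − 1.282) = 0.9; then δ − 1.282 = Φ⁻¹(0.9) = 1.282, giving δ = 2.563.
δ = d·√n ⇒ n = (δ/d)² = (2.563 / 0.4167)² = 37.84.
Round up to the next whole unit.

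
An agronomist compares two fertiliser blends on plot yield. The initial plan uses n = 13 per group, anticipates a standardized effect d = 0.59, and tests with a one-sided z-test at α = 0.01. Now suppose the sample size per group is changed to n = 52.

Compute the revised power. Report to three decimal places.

Power ≈ 0.752

With n = 52 per group: δ = d·√(n/2) = 0.59 × √(52/2) = 3.0084. Critical value z_{0.01} = 2.326.
Revised power = P(Z > 2.326 − δ) = Φ(0.682) = 0.7524.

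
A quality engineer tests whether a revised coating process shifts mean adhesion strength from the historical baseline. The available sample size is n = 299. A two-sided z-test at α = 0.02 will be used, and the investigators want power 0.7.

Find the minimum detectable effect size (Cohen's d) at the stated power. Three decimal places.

Required noncentrality: δ = z_{0.01} + z_{0.30} = 2.326 + 0.524 = 2.851.
(The second rejection-region term Φ(−δ − z_{α/2}) is negligible and dropped.)
δ = d·√n ⇒ d = δ/√n = 2.851/√299 = 0.1649.

d ≈ 0.165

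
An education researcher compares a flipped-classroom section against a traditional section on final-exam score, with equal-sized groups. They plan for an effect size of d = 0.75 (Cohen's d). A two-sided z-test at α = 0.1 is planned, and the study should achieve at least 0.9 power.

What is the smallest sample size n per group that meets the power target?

n = 31 per group

Set Φ(δ − 1.645) = 0.9; then δ − 1.645 = Φ⁻¹(0.9) = 1.282, giving δ = 2.926.
(Ignoring the negligible lower-tail rejection probability gives the usual closed-form inversion.)
δ = d·√(n/2) ⇒ n = 2(δ/d)² = 2 × (2.926 / 0.75)² = 30.45.
Rounding up, n = 31 per group.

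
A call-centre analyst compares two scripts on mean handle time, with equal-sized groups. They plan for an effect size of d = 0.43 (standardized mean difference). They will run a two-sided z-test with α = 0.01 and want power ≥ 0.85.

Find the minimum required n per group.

n = 142 per group

Set Φ(δ − 2.576) = 0.85; then δ − 2.576 = Φ⁻¹(0.85) = 1.036, giving δ = 3.612.
(The Φ(−δ − z_{α/2}) term is vanishingly small for δ > 0 and is dropped in the standard sample-size formula.)
δ = d·√(n/2) ⇒ n = 2(δ/d)² = 2 × (3.612 / 0.43)² = 141.14.
Round up to the next whole unit.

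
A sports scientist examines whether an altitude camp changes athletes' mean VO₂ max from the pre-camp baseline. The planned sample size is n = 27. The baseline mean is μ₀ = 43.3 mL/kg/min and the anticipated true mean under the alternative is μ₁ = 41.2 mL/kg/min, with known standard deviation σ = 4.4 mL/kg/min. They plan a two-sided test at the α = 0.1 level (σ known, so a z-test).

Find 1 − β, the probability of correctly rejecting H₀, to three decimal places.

Standardized effect: d = |μ₁ − μ₀| / σ = |41.2 − 43.3| / 4.4 = 0.4773
Noncentrality parameter: δ = d·√n = 0.4773 × √27 = 2.4800
Two-sided α = 0.1 → critical value z_{0.05} = 1.645.
Power = Φ(δ − 1.645) + Φ(−δ − 1.645) = Φ(0.835) + Φ(-4.125) = 0.7982 + 0.0000 = 0.7982.

Power ≈ 0.798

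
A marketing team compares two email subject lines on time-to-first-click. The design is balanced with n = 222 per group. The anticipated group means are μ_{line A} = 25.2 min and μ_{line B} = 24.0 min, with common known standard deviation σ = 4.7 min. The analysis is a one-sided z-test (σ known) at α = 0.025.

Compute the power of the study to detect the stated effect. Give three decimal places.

Standardized effect: d = |μ_{line A} − μ_{line B}| / σ = |25.2 − 24.0| / 4.7 = 0.2553
Noncentrality parameter: δ = d·√(n/2) = 0.2553 × √(222/2) = 2.6900
One-sided α = 0.025 → critical value z_{0.025} = 1.960.
Power = P(Z > 1.960 − δ) = Φ(0.730) = 0.7673.

Power ≈ 0.767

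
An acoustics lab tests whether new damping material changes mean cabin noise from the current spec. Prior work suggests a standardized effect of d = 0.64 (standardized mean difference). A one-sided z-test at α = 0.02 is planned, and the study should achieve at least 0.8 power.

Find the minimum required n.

n = 21

Set Φ(δ − 2.054) = 0.8; then δ − 2.054 = Φ⁻¹(0.8) = 0.842, giving δ = 2.895.
δ = d·√n ⇒ n = (δ/d)² = (2.895 / 0.64)² = 20.47.
Round up to the next whole unit.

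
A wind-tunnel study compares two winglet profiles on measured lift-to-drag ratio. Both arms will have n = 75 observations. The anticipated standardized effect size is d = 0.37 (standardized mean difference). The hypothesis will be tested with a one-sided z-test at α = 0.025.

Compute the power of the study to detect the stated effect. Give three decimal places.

Power ≈ 0.620

Noncentrality parameter: δ = d·√(n/2) = 0.37 × √(75/2) = 2.2658
Critical value for a one-sided test at α = 0.025: z_α = 1.960.
Power = P(Z > 1.960 − δ) = Φ(0.306) = 0.6201.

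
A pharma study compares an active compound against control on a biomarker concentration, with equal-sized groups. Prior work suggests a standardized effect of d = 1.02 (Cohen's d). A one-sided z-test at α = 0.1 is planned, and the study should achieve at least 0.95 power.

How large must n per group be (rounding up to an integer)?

Set Φ(δ − 1.282) = 0.95; then δ − 1.282 = Φ⁻¹(0.95) = 1.645, giving δ = 2.926.
δ = d·√(n/2) ⇒ n = 2(δ/d)² = 2 × (2.926 / 1.02)² = 16.46.
Rounding up, n = 17 per group.

n = 17 per group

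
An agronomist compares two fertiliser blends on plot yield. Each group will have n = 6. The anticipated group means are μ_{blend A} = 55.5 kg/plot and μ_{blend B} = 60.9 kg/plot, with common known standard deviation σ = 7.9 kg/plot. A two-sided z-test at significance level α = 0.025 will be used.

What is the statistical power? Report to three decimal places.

Standardized effect: d = |μ_{blend A} − μ_{blend B}| / σ = |55.5 − 60.9| / 7.9 = 0.6835
Noncentrality parameter: δ = d·√(n/2) = 0.6835 × √(6/2) = 1.1839
Critical value for a two-sided test at α = 0.025: z_{α/2} = 2.241.
Power = Φ(δ − 2.241) + Φ(−δ − 2.241) = Φ(-1.057) + Φ(-3.425) = 0.1451 + 0.0003 = 0.1455.

Power ≈ 0.145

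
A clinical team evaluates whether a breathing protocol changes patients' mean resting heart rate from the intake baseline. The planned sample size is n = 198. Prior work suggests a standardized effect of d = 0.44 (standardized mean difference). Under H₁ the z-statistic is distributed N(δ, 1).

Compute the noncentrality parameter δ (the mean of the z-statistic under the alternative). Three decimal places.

δ = d·√n = 0.44 × √198 = 6.1913

δ ≈ 6.191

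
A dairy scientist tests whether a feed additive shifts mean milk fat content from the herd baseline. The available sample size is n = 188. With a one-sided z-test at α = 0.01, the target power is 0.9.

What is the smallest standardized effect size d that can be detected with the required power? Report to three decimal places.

Need Φ(δ − 2.326) = 0.9, so δ = 2.326 + 1.282 = 3.608.
δ = d·√n ⇒ d = δ/√n = 3.608/√188 = 0.2631.

d ≈ 0.263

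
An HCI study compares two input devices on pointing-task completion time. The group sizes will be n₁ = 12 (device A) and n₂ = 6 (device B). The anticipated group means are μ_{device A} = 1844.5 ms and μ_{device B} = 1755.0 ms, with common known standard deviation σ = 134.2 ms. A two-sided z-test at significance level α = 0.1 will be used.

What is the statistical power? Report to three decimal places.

Power ≈ 0.379

Standardized effect: d = |μ_{device A} − μ_{device B}| / σ = |1844.5 − 1755.0| / 134.2 = 0.6669
Noncentrality parameter: δ = d / √(1/n₁ + 1/n₂) = 0.6669 / √(1/12 + 1/6) = 1.3338
Two-sided α = 0.1 → critical value z_{0.05} = 1.645.
Power = Φ(δ − 1.645) + Φ(−δ − 1.645) = Φ(-0.311) + Φ(-2.979) = 0.3779 + 0.0014 = 0.3793.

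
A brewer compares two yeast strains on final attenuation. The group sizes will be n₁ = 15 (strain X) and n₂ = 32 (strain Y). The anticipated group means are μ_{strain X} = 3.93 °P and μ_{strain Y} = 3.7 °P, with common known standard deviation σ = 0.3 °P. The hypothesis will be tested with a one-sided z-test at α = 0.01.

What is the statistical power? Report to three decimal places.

Standardized effect: d = |μ_{strain X} − μ_{strain Y}| / σ = |3.93 − 3.7| / 0.3 = 0.7667
Noncentrality parameter: δ = d / √(1/n₁ + 1/n₂) = 0.7667 / √(1/15 + 1/32) = 2.4501
One-sided α = 0.01 → critical value z_{0.01} = 2.326.
Power = P(Z > 2.326 − δ) = Φ(0.124) = 0.5492.

Power ≈ 0.549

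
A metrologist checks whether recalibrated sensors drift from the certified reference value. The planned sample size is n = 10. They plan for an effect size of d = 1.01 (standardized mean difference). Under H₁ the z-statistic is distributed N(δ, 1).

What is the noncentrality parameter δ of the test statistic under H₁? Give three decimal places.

The noncentrality parameter scales effect size by the design's sample-size factor: δ = d·√n = 1.01 × √10 = 3.1939

δ ≈ 3.194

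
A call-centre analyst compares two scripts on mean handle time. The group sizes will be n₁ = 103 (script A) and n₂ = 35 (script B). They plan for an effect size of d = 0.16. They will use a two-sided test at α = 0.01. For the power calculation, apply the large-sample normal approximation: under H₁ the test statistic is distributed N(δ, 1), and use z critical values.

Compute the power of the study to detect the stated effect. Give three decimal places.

Power ≈ 0.040

Noncentrality parameter: δ = d / √(1/n₁ + 1/n₂) = 0.16 / √(1/103 + 1/35) = 0.8178
Two-sided α = 0.01 → critical value z_{0.005} = 2.576.
Power = Φ(δ − 2.576) + Φ(−δ − 2.576) = Φ(-1.758) + Φ(-3.394) = 0.0394 + 0.0003 = 0.0397.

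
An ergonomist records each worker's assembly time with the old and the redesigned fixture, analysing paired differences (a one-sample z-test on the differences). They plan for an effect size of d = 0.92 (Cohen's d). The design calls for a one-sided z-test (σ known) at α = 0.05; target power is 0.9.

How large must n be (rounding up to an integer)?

For power 0.9 need Φ(δ − z_{0.05}) = 0.9, so δ = z_{0.05} + z_{0.10} = 1.645 + 1.282 = 2.926.
δ = d·√n ⇒ n = (δ/d)² = (2.926 / 0.92)² = 10.12.
Round up to the next whole unit.

n = 11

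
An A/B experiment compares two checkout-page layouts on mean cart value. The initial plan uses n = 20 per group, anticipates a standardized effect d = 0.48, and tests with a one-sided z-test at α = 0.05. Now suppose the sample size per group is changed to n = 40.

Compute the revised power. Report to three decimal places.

Power ≈ 0.692

With n = 40 per group: δ = d·√(n/2) = 0.48 × √(40/2) = 2.1466. Critical value z_{0.05} = 1.645.
Revised power = Φ(δ − 1.645) = Φ(0.502) = 0.6921.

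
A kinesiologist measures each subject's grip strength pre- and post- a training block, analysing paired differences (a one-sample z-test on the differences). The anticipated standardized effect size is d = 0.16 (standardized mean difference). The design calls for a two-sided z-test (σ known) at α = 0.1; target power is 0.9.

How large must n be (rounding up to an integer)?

n = 335

Set Φ(δ − 1.645) = 0.9; then δ − 1.645 = Φ⁻¹(0.9) = 1.282, giving δ = 2.926.
(The Φ(−δ − z_{α/2}) term is vanishingly small for δ > 0 and is dropped in the standard sample-size formula.)
δ = d·√n ⇒ n = (δ/d)² = (2.926 / 0.16)² = 334.53.
Rounding up, n = 335.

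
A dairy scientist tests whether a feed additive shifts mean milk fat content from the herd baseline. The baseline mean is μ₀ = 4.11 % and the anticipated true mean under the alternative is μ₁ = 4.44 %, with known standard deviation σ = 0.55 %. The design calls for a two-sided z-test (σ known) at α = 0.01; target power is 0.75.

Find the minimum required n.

n = 30

Standardized effect: d = |μ₁ − μ₀| / σ = |4.44 − 4.11| / 0.55 = 0.6000
For power 0.75 need Φ(δ − z_{0.005}) = 0.75, so δ = z_{0.005} + z_{0.25} = 2.576 + 0.674 = 3.250.
(Ignoring the negligible lower-tail rejection probability gives the usual closed-form inversion.)
δ = d·√n ⇒ n = (δ/d)² = (3.250 / 0.6000)² = 29.35.
Round up to the next whole unit.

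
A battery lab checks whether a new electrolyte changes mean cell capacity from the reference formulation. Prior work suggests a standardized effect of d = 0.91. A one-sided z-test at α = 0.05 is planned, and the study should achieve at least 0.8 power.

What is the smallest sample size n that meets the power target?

n = 8

Set Φ(δ − 1.645) = 0.8; then δ − 1.645 = Φ⁻¹(0.8) = 0.842, giving δ = 2.486.
δ = d·√n ⇒ n = (δ/d)² = (2.486 / 0.91)² = 7.47.
Round up to the next whole unit.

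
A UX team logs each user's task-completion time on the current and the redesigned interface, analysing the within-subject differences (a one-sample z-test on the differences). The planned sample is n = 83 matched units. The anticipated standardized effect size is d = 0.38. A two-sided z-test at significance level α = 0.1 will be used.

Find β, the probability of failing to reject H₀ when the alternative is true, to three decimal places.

Noncentrality parameter: δ = d·√n = 0.38 × √83 = 3.4620
Critical value for a two-sided test at α = 0.1: z_{α/2} = 1.645.
Power = Φ(δ − 1.645) + Φ(−δ − 1.645) = Φ(1.817) + Φ(-5.107) = 0.9654 + 0.0000 = 0.9654.
Type II error: β = 1 − power = 1 − 0.9654 = 0.0346.

β ≈ 0.035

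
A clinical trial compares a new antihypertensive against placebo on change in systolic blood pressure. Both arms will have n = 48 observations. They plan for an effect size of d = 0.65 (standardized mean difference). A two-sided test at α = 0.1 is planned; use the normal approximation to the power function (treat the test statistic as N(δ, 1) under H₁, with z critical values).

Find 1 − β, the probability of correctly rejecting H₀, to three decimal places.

Power ≈ 0.938

Noncentrality parameter: δ = d·√(n/2) = 0.65 × √(48/2) = 3.1843
Critical value for a two-sided test at α = 0.1: z_{α/2} = 1.645.
Power = Φ(δ − 1.645) + Φ(−δ − 1.645) = Φ(1.539) + Φ(-4.829) = 0.9382 + 0.0000 = 0.9382.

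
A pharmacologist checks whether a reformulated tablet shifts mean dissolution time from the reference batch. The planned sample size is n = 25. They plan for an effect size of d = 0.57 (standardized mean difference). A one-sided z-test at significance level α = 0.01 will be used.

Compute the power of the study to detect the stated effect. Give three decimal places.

Power ≈ 0.700

Noncentrality parameter: δ = d·√n = 0.57 × √25 = 2.8500
Critical value for a one-sided test at α = 0.01: z_α = 2.326.
Power = P(Z > 2.326 − δ) = Φ(0.524) = 0.6997.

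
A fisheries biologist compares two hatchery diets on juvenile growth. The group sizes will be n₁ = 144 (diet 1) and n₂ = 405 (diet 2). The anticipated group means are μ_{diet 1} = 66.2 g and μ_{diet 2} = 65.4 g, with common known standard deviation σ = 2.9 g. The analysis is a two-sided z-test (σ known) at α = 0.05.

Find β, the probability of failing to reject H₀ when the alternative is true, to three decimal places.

Standardized effect: d = |μ_{diet 1} − μ_{diet 2}| / σ = |66.2 − 65.4| / 2.9 = 0.2759
Noncentrality parameter: δ = d / √(1/n₁ + 1/n₂) = 0.2759 / √(1/144 + 1/405) = 2.8432
Two-sided α = 0.05 → critical value z_{0.025} = 1.960.
Power = Φ(δ − 1.960) + Φ(−δ − 1.960) = Φ(0.883) + Φ(-4.803) = 0.8115 + 0.0000 = 0.8115.
Type II error: β = 1 − power = 1 − 0.8115 = 0.1885.

β ≈ 0.189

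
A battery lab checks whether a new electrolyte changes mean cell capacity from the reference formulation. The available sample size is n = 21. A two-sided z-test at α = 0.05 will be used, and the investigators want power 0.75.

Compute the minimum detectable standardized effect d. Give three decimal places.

Required noncentrality: δ = z_{0.025} + z_{0.25} = 1.960 + 0.674 = 2.634.
(Lower-tail contribution to power is negligible for δ > 0.)
δ = d·√n ⇒ d = δ/√n = 2.634/√21 = 0.5749.

d ≈ 0.575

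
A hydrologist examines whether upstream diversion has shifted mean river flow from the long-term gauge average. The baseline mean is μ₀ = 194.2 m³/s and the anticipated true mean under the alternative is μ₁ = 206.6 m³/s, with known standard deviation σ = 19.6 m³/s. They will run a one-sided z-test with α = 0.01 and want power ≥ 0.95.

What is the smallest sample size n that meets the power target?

n = 40

Standardized effect: d = |μ₁ − μ₀| / σ = |206.6 − 194.2| / 19.6 = 0.6327
For power 0.95 need Φ(δ − z_{0.01}) = 0.95, so δ = z_{0.01} + z_{0.05} = 2.326 + 1.645 = 3.971.
δ = d·√n ⇒ n = (δ/d)² = (3.971 / 0.6327)² = 39.40.
Rounding up, n = 40.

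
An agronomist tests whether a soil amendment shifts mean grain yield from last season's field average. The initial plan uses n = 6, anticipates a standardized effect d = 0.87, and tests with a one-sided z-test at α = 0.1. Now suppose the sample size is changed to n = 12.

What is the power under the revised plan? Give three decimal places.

Power ≈ 0.958

With n = 12: δ = d·√n = 0.87 × √12 = 3.0138. Critical value z_{0.1} = 1.282.
Revised power = Φ(δ − 1.282) = Φ(1.732) = 0.9584.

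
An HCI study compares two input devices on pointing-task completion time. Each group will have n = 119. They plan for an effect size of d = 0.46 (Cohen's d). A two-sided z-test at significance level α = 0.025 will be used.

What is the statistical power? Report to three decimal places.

Noncentrality parameter: δ = d·√(n/2) = 0.46 × √(119/2) = 3.5483
Two-sided α = 0.025 → critical value z_{0.0125} = 2.241.
Power = Φ(δ − 2.241) + Φ(−δ − 2.241) = Φ(1.307) + Φ(-5.790) = 0.9044 + 0.0000 = 0.9044.

Power ≈ 0.904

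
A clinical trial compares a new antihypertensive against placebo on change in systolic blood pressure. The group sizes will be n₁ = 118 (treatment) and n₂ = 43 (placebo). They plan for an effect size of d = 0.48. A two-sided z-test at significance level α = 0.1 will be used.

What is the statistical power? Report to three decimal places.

Power ≈ 0.853

Noncentrality parameter: λ = d / √(1/n₁ + 1/n₂) = 0.48 / √(1/118 + 1/43) = 2.6947
Two-sided α = 0.1 → critical value z_{0.05} = 1.645.
Power = Φ(λ − 1.645) + Φ(−λ − 1.645) = Φ(1.050) + Φ(-4.340) = 0.8531 + 0.0000 = 0.8531.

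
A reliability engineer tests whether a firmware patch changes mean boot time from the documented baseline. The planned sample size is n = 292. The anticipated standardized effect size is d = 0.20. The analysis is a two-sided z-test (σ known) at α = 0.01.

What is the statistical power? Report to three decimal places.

Power ≈ 0.800

Noncentrality parameter: λ = d·√n = 0.20 × √292 = 3.4176
Critical value for a two-sided test at α = 0.01: z_{α/2} = 2.576.
Power = Φ(λ − 2.576) + Φ(−λ − 2.576) = Φ(0.842) + Φ(-5.993) = 0.8000 + 0.0000 = 0.8000.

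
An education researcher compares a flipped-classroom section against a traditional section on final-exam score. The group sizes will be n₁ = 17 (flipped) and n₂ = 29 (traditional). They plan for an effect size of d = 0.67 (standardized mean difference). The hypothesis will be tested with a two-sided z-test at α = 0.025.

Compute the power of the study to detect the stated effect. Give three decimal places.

Power ≈ 0.481

Noncentrality parameter: δ = d / √(1/n₁ + 1/n₂) = 0.67 / √(1/17 + 1/29) = 2.1934
Two-sided α = 0.025 → critical value z_{0.0125} = 2.241.
Power = Φ(δ − 2.241) + Φ(−δ − 2.241) = Φ(-0.048) + Φ(-4.435) = 0.4809 + 0.0000 = 0.4809.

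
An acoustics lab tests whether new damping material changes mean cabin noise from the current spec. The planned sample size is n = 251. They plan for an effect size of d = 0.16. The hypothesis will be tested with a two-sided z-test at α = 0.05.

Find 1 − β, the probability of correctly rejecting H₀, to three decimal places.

Power ≈ 0.717

Noncentrality parameter: δ = d·√n = 0.16 × √251 = 2.5349
Two-sided α = 0.05 → critical value z_{0.025} = 1.960.
Power = Φ(δ − 1.960) + Φ(−δ − 1.960) = Φ(0.575) + Φ(-4.495) = 0.7173 + 0.0000 = 0.7173.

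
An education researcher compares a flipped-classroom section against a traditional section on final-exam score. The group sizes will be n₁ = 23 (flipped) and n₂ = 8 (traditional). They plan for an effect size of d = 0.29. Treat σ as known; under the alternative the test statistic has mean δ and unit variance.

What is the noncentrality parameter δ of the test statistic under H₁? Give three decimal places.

δ = d / √(1/n₁ + 1/n₂) = 0.29 / √(1/23 + 1/8) = 0.7065

δ ≈ 0.707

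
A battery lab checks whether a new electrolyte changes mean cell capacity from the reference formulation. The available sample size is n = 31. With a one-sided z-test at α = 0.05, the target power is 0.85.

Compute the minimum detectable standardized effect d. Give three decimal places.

d ≈ 0.482

Required noncentrality: δ = z_{0.05} + z_{0.15} = 1.645 + 1.036 = 2.681.
δ = d·√n ⇒ d = δ/√n = 2.681/√31 = 0.4816.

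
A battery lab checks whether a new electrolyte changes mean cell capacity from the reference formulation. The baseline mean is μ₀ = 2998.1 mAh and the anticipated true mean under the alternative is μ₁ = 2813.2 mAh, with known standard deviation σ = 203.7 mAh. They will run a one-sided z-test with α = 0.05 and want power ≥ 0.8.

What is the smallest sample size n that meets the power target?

Standardized effect: d = |μ₁ − μ₀| / σ = |2813.2 − 2998.1| / 203.7 = 0.9077
Set Φ(δ − 1.645) = 0.8; then δ − 1.645 = Φ⁻¹(0.8) = 0.842, giving δ = 2.486.
δ = d·√n ⇒ n = (δ/d)² = (2.486 / 0.9077)² = 7.50.
Rounding up, n = 8.

n = 8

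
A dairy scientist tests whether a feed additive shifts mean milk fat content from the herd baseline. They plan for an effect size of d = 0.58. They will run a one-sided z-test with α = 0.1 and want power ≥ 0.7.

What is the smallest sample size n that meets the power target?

n = 10

Set Φ(δ − 1.282) = 0.7; then δ − 1.282 = Φ⁻¹(0.7) = 0.524, giving δ = 1.806.
δ = d·√n ⇒ n = (δ/d)² = (1.806 / 0.58)² = 9.70.
Round up to the next whole unit.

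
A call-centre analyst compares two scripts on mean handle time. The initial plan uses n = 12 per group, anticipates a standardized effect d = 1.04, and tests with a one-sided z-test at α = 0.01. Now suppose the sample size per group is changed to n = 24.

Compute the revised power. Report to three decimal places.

With n = 24 per group: δ = d·√(n/2) = 1.04 × √(24/2) = 3.6027. Critical value z_{0.01} = 2.326.
Revised power = Φ(δ − 2.326) = Φ(1.276) = 0.8991.

Power ≈ 0.899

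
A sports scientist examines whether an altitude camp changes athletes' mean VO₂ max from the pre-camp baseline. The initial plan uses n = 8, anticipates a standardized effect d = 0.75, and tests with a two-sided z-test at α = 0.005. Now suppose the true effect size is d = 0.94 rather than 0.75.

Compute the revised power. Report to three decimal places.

With d = 0.94: δ = d·√n = 0.94 × √8 = 2.6587. Critical value z_{0.0025} = 2.807.
Revised power = Φ(δ − 2.807) + Φ(−δ − 2.807) = Φ(-0.148) + Φ(-5.466) = 0.4410 + 0.0000 = 0.4410.

Power ≈ 0.441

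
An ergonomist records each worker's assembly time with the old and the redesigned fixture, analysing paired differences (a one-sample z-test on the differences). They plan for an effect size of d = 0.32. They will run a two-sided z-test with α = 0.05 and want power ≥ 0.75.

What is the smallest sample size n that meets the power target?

n = 68

Set Φ(δ − 1.960) = 0.75; then δ − 1.960 = Φ⁻¹(0.75) = 0.674, giving δ = 2.634.
(Ignoring the negligible lower-tail rejection probability gives the usual closed-form inversion.)
δ = d·√n ⇒ n = (δ/d)² = (2.634 / 0.32)² = 67.78.
Rounding up, n = 68.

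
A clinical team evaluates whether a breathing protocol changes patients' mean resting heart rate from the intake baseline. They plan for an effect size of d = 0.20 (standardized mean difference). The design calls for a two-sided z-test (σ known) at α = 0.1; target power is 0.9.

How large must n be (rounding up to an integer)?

n = 215

Set Φ(δ − 1.645) = 0.9; then δ − 1.645 = Φ⁻¹(0.9) = 1.282, giving δ = 2.926.
(For δ > 0 the lower-tail rejection region contributes negligibly to power, so the one-term inversion is standard.)
δ = d·√n ⇒ n = (δ/d)² = (2.926 / 0.20)² = 214.10.
Rounding up, n = 215.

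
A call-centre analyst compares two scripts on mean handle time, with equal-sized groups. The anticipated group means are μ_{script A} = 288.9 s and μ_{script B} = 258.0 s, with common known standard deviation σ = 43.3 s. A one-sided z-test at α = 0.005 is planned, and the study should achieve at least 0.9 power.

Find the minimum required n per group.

Standardized effect: d = |μ_{script A} − μ_{script B}| / σ = |288.9 − 258.0| / 43.3 = 0.7136
For power 0.9 need Φ(δ − z_{0.005}) = 0.9, so δ = z_{0.005} + z_{0.10} = 2.576 + 1.282 = 3.857.
δ = d·√(n/2) ⇒ n = 2(δ/d)² = 2 × (3.857 / 0.7136)² = 58.44.
Rounding up, n = 59 per group.

n = 59 per group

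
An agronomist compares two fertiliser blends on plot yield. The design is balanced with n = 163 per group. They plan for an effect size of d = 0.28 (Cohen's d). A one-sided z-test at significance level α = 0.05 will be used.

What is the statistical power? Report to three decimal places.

Noncentrality parameter: δ = d·√(n/2) = 0.28 × √(163/2) = 2.5278
One-sided α = 0.05 → critical value z_{0.05} = 1.645.
Power = Φ(δ − 1.645) = Φ(0.883) = 0.8114.

Power ≈ 0.811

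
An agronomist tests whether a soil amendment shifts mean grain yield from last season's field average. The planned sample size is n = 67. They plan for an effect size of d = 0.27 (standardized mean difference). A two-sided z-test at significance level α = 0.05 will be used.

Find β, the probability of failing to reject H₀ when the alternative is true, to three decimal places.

β ≈ 0.401

Noncentrality parameter: δ = d·√n = 0.27 × √67 = 2.2100
Critical value for a two-sided test at α = 0.05: z_{α/2} = 1.960.
Power = Φ(δ − 1.960) + Φ(−δ − 1.960) = Φ(0.250) + Φ(-4.170) = 0.5987 + 0.0000 = 0.5988.
Type II error: β = 1 − power = 1 − 0.5988 = 0.4012.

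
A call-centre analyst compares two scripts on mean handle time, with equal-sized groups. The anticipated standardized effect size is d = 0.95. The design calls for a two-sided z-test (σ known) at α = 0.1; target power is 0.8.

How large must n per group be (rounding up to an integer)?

For power 0.8 need Φ(δ − z_{0.05}) = 0.8, so δ = z_{0.05} + z_{0.20} = 1.645 + 0.842 = 2.486.
(The Φ(−δ − z_{α/2}) term is vanishingly small for δ > 0 and is dropped in the standard sample-size formula.)
δ = d·√(n/2) ⇒ n = 2(δ/d)² = 2 × (2.486 / 0.95)² = 13.70.
Round up to the next whole unit.

n = 14 per group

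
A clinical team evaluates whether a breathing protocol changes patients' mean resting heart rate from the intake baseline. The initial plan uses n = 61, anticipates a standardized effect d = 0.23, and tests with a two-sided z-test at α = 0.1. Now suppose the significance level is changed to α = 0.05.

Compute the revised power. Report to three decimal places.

Power ≈ 0.435

δ = d·√n = 0.23 × √61 = 1.7964 (unchanged). New critical value: z_{0.025} = 1.960.
Revised power = Φ(δ − 1.960) + Φ(−δ − 1.960) = Φ(-0.164) + Φ(-3.756) = 0.4350 + 0.0001 = 0.4351.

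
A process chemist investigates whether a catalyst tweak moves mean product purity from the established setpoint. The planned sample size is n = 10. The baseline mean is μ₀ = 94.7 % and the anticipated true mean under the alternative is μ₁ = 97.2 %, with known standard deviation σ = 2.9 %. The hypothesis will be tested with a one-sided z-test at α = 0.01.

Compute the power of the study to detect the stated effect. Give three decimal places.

Power ≈ 0.655

Standardized effect: d = |μ₁ − μ₀| / σ = |97.2 − 94.7| / 2.9 = 0.8621
Noncentrality parameter: δ = d·√n = 0.8621 × √10 = 2.7261
One-sided α = 0.01 → critical value z_{0.01} = 2.326.
Power = P(Z > 2.326 − δ) = Φ(0.400) = 0.6553.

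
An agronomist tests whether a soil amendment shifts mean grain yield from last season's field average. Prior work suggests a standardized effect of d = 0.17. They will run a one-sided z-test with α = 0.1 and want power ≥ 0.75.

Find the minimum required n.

Set Φ(δ − 1.282) = 0.75; then δ − 1.282 = Φ⁻¹(0.75) = 0.674, giving δ = 1.956.
δ = d·√n ⇒ n = (δ/d)² = (1.956 / 0.17)² = 132.39.
Round up to the next whole unit.

n = 133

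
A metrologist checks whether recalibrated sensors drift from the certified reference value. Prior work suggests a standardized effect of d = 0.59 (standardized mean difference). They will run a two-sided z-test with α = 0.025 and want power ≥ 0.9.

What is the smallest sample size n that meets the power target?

n = 36

Set Φ(δ − 2.241) = 0.9; then δ − 2.241 = Φ⁻¹(0.9) = 1.282, giving δ = 3.523.
(Ignoring the negligible lower-tail rejection probability gives the usual closed-form inversion.)
δ = d·√n ⇒ n = (δ/d)² = (3.523 / 0.59)² = 35.65.
Rounding up, n = 36.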